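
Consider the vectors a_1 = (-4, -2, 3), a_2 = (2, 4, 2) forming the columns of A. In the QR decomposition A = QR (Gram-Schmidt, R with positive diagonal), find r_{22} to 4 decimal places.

a_1 = (-4, -2, 3); ‖a_1‖ = 5.3852, so q_1 = (-0.7428, -0.3714, 0.5571).
q_1·a_2 = (-0.7428)·2 + (-0.3714)·4 + 0.5571·2 = -1.8570.
u_2 = a_2 + 1.8570·q_1 = (0.6207, 3.3103, 3.0345).
r_{22} = ‖u_2‖ = 4.5334.

r_{22} = 4.5334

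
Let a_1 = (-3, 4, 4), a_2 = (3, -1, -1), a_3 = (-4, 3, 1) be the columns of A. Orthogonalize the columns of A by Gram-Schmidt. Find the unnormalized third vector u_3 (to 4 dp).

u_3 = (0.0000, 1.0000, -1.0000)

a_1 = (-3, 4, 4); ‖a_1‖ = 6.4031, so q_1 = (-0.4685, 0.6247, 0.6247).
q_1·a_2 = (-0.4685)·3 + 0.6247·(-1) + 0.6247·(-1) = -2.6550.
u_2 = a_2 + 2.6550·q_1 = (1.7561, 0.6585, 0.6585).
‖u_2‖ = 1.9878, so q_2 = (0.8835, 0.3313, 0.3313).
q_1·a_3 = (-0.4685)·(-4) + 0.6247·3 + 0.6247·1 = 4.3729; q_2·a_3 = 0.8835·(-4) + 0.3313·3 + 0.3313·1 = -2.2086.
u_3 = a_3 − 4.3729·q_1 + 2.2086·q_2 = (0.0000, 1.0000, -1.0000).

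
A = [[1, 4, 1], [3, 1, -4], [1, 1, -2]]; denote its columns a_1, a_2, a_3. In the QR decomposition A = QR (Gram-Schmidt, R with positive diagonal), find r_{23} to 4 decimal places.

a_1 = (1, 3, 1); ‖a_1‖ = 3.3166, so q_1 = (0.3015, 0.9045, 0.3015).
q_1·a_2 = 0.3015·4 + 0.9045·1 + 0.3015·1 = 2.4121.
u_2 = a_2 − 2.4121·q_1 = (3.2727, -1.1818, 0.2727).
‖u_2‖ = 3.4902, so q_2 = (0.9377, -0.3386, 0.0781).
r_{23} = q_2·a_3 = 2.1358.

r_{23} = 2.1358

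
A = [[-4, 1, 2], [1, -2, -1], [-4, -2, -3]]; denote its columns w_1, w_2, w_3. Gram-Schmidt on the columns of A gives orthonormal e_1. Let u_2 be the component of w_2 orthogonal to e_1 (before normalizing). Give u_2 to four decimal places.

e_1 = w_1/‖w_1‖ = (-4, 1, -4)/5.7446 = (-0.6963, 0.1741, -0.6963).
r_{12} = e_1·w_2 = 0.3482.
u_2 = w_2 − 0.3482·e_1 = (1.2424, -2.0606, -1.7576).

u_2 = (1.2424, -2.0606, -1.7576)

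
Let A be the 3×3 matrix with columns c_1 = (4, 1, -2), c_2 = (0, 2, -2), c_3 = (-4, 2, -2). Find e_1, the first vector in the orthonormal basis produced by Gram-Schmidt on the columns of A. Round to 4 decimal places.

e_1 = c_1/‖c_1‖ = (4, 1, -2)/4.5826 = (0.8729, 0.2182, -0.4364).

e_1 = (0.8729, 0.2182, -0.4364)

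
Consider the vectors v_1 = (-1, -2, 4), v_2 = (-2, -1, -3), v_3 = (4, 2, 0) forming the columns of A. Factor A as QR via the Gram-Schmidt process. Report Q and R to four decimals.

v_1 = (-1, -2, 4); ‖v_1‖ = 4.5826, so e_1 = (-0.2182, -0.4364, 0.8729).
e_1·v_2 = (-0.2182)·(-2) + (-0.4364)·(-1) + 0.8729·(-3) = -1.7457.
u_2 = v_2 + 1.7457·e_1 = (-2.3810, -1.7619, -1.4762).
‖u_2‖ = 3.3094, so e_2 = (-0.7194, -0.5324, -0.4461).
e_1·v_3 = (-0.2182)·4 + (-0.4364)·2 + 0.8729·0 = -1.7457; e_2·v_3 = (-0.7194)·4 + (-0.5324)·2 + (-0.4461)·0 = -3.9425.
u_3 = v_3 + 1.7457·e_1 + 3.9425·e_2 = (0.7826, -0.8609, -0.2348).
‖u_3‖ = 1.1869, so e_3 = (0.6594, -0.7253, -0.1978).

Q = [[-0.2182, -0.7194, 0.6594], [-0.4364, -0.5324, -0.7253], [0.8729, -0.4461, -0.1978]], R = [[4.5826, -1.7457, -1.7457], [0.0000, 3.3094, -3.9425], [0.0000, 0.0000, 1.1869]]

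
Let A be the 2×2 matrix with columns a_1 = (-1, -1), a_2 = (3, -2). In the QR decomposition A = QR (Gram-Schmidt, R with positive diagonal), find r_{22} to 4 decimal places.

r_{22} = 3.5355

a_1 = (-1, -1); ‖a_1‖ = 1.4142, so e_1 = (-0.7071, -0.7071).
e_1·a_2 = (-0.7071)·3 + (-0.7071)·(-2) = -0.7071.
u_2 = a_2 + 0.7071·e_1 = (2.5000, -2.5000).
r_{22} = ‖u_2‖ = 3.5355.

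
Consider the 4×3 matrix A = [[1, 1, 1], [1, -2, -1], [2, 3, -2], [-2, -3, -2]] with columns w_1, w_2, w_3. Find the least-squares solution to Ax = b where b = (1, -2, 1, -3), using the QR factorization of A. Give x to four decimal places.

x = (-0.0920, 0.7200, 0.4840)

w_1 = (1, 1, 2, -2); ‖w_1‖ = 3.1623, so q_1 = (0.3162, 0.3162, 0.6325, -0.6325).
q_1·w_2 = 0.3162·1 + 0.3162·(-2) + 0.6325·3 + (-0.6325)·(-3) = 3.4785.
u_2 = w_2 − 3.4785·q_1 = (-0.1000, -3.1000, 0.8000, -0.8000).
‖u_2‖ = 3.3015, so q_2 = (-0.0303, -0.9390, 0.2423, -0.2423).
q_1·w_3 = 0.3162·1 + 0.3162·(-1) + 0.6325·(-2) + (-0.6325)·(-2) = 0.0000; q_2·w_3 = (-0.0303)·1 + (-0.9390)·(-1) + 0.2423·(-2) + (-0.2423)·(-2) = 0.9087.
u_3 = w_3 + 0.0000·q_1 − 0.9087·q_2 = (1.0275, -0.1468, -2.2202, -1.7798).
‖u_3‖ = 3.0289, so q_3 = (0.3392, -0.0485, -0.7330, -0.5876).
Qᵀb = (2.2136, 2.8169, 1.4660).
Back-substitute: x_3 = 1.4660/3.0289 = 0.4840.
x_2 = (2.8169 − 0.9087·0.4840)/3.3015 = 0.7200.
x_1 = (2.2136 − 3.4785·0.7200 + 0.0000·0.4840)/3.1623 = -0.0920.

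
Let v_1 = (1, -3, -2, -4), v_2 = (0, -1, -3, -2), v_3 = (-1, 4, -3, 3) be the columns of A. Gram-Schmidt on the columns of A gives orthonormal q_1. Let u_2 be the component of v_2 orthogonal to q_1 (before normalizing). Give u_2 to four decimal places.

v_1 = (1, -3, -2, -4); ‖v_1‖ = 5.4772, so q_1 = (0.1826, -0.5477, -0.3651, -0.7303).
q_1·v_2 = 0.1826·0 + (-0.5477)·(-1) + (-0.3651)·(-3) + (-0.7303)·(-2) = 3.1038.
u_2 = v_2 − 3.1038·q_1 = (-0.5667, 0.7000, -1.8667, 0.2667).

u_2 = (-0.5667, 0.7000, -1.8667, 0.2667)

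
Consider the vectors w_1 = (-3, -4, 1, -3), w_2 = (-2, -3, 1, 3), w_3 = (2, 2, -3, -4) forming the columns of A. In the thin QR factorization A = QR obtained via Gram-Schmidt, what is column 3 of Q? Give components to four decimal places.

q_3 = (0.1079, -0.3434, -0.9321, 0.0392)

w_1 = (-3, -4, 1, -3); ‖w_1‖ = 5.9161, so q_1 = (-0.5071, -0.6761, 0.1690, -0.5071).
q_1·w_2 = (-0.5071)·(-2) + (-0.6761)·(-3) + 0.1690·1 + (-0.5071)·3 = 1.6903.
u_2 = w_2 − 1.6903·q_1 = (-1.1429, -1.8571, 0.7143, 3.8571).
‖u_2‖ = 4.4881, so q_2 = (-0.2546, -0.4138, 0.1592, 0.8594).
q_1·w_3 = (-0.5071)·2 + (-0.6761)·2 + 0.1690·(-3) + (-0.5071)·(-4) = -0.8452; q_2·w_3 = (-0.2546)·2 + (-0.4138)·2 + 0.1592·(-3) + 0.8594·(-4) = -5.2520.
u_3 = w_3 + 0.8452·q_1 + 5.2520·q_2 = (0.2340, -0.7447, -2.0213, 0.0851).
‖u_3‖ = 2.1684, so q_3 = (0.1079, -0.3434, -0.9321, 0.0392).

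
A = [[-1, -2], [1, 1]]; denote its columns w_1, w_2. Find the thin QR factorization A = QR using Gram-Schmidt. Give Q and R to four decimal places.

e_1 = w_1/‖w_1‖ = (-1, 1)/1.4142 = (-0.7071, 0.7071).
r_{12} = e_1·w_2 = 2.1213.
u_2 = w_2 − 2.1213·e_1 = (-0.5000, -0.5000).
‖u_2‖ = 0.7071, so e_2 = (-0.7071, -0.7071).

Q = [[-0.7071, -0.7071], [0.7071, -0.7071]], R = [[1.4142, 2.1213], [0.0000, 0.7071]]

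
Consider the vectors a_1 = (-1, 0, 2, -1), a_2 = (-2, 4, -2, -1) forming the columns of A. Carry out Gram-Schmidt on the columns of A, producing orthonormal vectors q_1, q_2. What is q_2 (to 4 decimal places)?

a_1 = (-1, 0, 2, -1); ‖a_1‖ = 2.4495, so q_1 = (-0.4082, 0.0000, 0.8165, -0.4082).
q_1·a_2 = (-0.4082)·(-2) + 0.0000·4 + 0.8165·(-2) + (-0.4082)·(-1) = -0.4082.
u_2 = a_2 + 0.4082·q_1 = (-2.1667, 4.0000, -1.6667, -1.1667).
‖u_2‖ = 4.9833, so q_2 = (-0.4348, 0.8027, -0.3345, -0.2341).

q_2 = (-0.4348, 0.8027, -0.3345, -0.2341)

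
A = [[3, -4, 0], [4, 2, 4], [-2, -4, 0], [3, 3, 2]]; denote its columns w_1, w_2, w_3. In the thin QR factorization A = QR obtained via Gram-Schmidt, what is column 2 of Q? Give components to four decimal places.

w_1 = (3, 4, -2, 3); ‖w_1‖ = 6.1644, so q_1 = (0.4867, 0.6489, -0.3244, 0.4867).
q_1·w_2 = 0.4867·(-4) + 0.6489·2 + (-0.3244)·(-4) + 0.4867·3 = 2.1089.
u_2 = w_2 − 2.1089·q_1 = (-5.0263, 0.6316, -3.3158, 1.9737).
‖u_2‖ = 6.3681, so q_2 = (-0.7893, 0.0992, -0.5207, 0.3099).

q_2 = (-0.7893, 0.0992, -0.5207, 0.3099)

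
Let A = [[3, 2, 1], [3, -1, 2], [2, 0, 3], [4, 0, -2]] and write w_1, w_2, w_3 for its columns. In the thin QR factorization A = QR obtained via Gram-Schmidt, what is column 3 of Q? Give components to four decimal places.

q_3 = (0.1598, 0.3196, 0.6405, -0.6798)

w_1 = (3, 3, 2, 4); ‖w_1‖ = 6.1644, so q_1 = (0.4867, 0.4867, 0.3244, 0.6489).
q_1·w_2 = 0.4867·2 + 0.4867·(-1) + 0.3244·0 + 0.6489·0 = 0.4867.
u_2 = w_2 − 0.4867·q_1 = (1.7632, -1.2368, -0.1579, -0.3158).
‖u_2‖ = 2.1825, so q_2 = (0.8079, -0.5667, -0.0723, -0.1447).
q_1·w_3 = 0.4867·1 + 0.4867·2 + 0.3244·3 + 0.6489·(-2) = 1.1355; q_2·w_3 = 0.8079·1 + (-0.5667)·2 + (-0.0723)·3 + (-0.1447)·(-2) = -0.2532.
u_3 = w_3 − 1.1355·q_1 + 0.2532·q_2 = (0.6519, 1.3039, 2.6133, -2.7735).
‖u_3‖ = 4.0800, so q_3 = (0.1598, 0.3196, 0.6405, -0.6798).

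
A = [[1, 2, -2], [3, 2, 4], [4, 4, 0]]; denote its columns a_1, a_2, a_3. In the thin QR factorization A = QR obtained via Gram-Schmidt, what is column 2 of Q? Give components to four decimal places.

a_1 = (1, 3, 4); ‖a_1‖ = 5.0990, so q_1 = (0.1961, 0.5883, 0.7845).
q_1·a_2 = 0.1961·2 + 0.5883·2 + 0.7845·4 = 4.7068.
u_2 = a_2 − 4.7068·q_1 = (1.0769, -0.7692, 0.3077).
‖u_2‖ = 1.3587, so q_2 = (0.7926, -0.5661, 0.2265).

q_2 = (0.7926, -0.5661, 0.2265)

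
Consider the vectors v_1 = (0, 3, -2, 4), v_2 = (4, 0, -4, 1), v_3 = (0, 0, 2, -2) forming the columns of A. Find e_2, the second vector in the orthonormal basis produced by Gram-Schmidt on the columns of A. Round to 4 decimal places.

v_1 = (0, 3, -2, 4); ‖v_1‖ = 5.3852, so e_1 = (0.0000, 0.5571, -0.3714, 0.7428).
e_1·v_2 = 0.0000·4 + 0.5571·0 + (-0.3714)·(-4) + 0.7428·1 = 2.2283.
u_2 = v_2 − 2.2283·e_1 = (4.0000, -1.2414, -3.1724, -0.6552).
‖u_2‖ = 5.2948, so e_2 = (0.7555, -0.2345, -0.5992, -0.1237).

e_2 = (0.7555, -0.2345, -0.5992, -0.1237)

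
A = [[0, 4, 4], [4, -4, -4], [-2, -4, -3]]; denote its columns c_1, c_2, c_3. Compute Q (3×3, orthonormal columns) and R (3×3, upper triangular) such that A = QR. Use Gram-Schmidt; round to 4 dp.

Q = [[0.0000, 0.5976, 0.8018], [0.8944, -0.3586, 0.2673], [-0.4472, -0.7171, 0.5345]], R = [[4.4721, -1.7889, -2.2361], [0.0000, 6.6933, 5.9761], [0.0000, 0.0000, 0.5345]]

c_1 = (0, 4, -2); ‖c_1‖ = 4.4721, so q_1 = (0.0000, 0.8944, -0.4472).
q_1·c_2 = 0.0000·4 + 0.8944·(-4) + (-0.4472)·(-4) = -1.7889.
u_2 = c_2 + 1.7889·q_1 = (4.0000, -2.4000, -4.8000).
‖u_2‖ = 6.6933, so q_2 = (0.5976, -0.3586, -0.7171).
q_1·c_3 = 0.0000·4 + 0.8944·(-4) + (-0.4472)·(-3) = -2.2361; q_2·c_3 = 0.5976·4 + (-0.3586)·(-4) + (-0.7171)·(-3) = 5.9761.
u_3 = c_3 + 2.2361·q_1 − 5.9761·q_2 = (0.4286, 0.1429, 0.2857).
‖u_3‖ = 0.5345, so q_3 = (0.8018, 0.2673, 0.5345).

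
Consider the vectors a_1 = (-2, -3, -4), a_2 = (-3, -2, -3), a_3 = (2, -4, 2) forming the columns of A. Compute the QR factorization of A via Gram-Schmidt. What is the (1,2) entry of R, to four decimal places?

r_{12} = 4.4567

a_1 = (-2, -3, -4); ‖a_1‖ = 5.3852, so e_1 = (-0.3714, -0.5571, -0.7428).
r_{12} = e_1·a_2 = 4.4567.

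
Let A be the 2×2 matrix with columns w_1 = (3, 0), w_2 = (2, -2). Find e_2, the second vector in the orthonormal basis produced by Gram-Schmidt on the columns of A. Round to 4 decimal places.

e_1 = w_1/‖w_1‖ = (3, 0)/3.0000 = (1.0000, 0.0000).
r_{12} = e_1·w_2 = 2.0000.
u_2 = w_2 − 2.0000·e_1 = (0.0000, -2.0000).
‖u_2‖ = 2.0000, so e_2 = (0.0000, -1.0000).

e_2 = (0.0000, -1.0000)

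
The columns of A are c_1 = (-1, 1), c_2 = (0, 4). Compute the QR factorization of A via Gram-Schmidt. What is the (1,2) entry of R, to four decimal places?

r_{12} = 2.8284

c_1 = (-1, 1); ‖c_1‖ = 1.4142, so e_1 = (-0.7071, 0.7071).
r_{12} = e_1·c_2 = 2.8284.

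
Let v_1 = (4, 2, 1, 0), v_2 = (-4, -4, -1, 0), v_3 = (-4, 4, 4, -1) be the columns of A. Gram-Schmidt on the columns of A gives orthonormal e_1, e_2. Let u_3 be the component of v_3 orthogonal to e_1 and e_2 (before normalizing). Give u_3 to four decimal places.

u_3 = (-1.1765, 0.0000, 4.7059, -1.0000)

e_1 = v_1/‖v_1‖ = (4, 2, 1, 0)/4.5826 = (0.8729, 0.4364, 0.2182, 0.0000).
r_{12} = e_1·v_2 = -5.4554.
u_2 = v_2 + 5.4554·e_1 = (0.7619, -1.6190, 0.1905, 0.0000).
‖u_2‖ = 1.7995, so e_2 = (0.4234, -0.8997, 0.1059, 0.0000).
r_{13} = e_1·v_3 = -0.8729; r_{23} = e_2·v_3 = -4.8692.
u_3 = v_3 + 0.8729·e_1 + 4.8692·e_2 = (-1.1765, 0.0000, 4.7059, -1.0000).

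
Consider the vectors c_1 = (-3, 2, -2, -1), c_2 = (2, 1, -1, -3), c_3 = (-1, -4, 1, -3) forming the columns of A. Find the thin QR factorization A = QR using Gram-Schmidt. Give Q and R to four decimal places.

Q = [[-0.7071, 0.5605, -0.3917], [0.4714, 0.2299, -0.7263], [-0.4714, -0.2299, 0.1354], [-0.2357, -0.7617, -0.5484]], R = [[4.2426, 0.2357, -0.9428], [0.0000, 3.8658, 0.5748], [0.0000, 0.0000, 5.0775]]

c_1 = (-3, 2, -2, -1); ‖c_1‖ = 4.2426, so e_1 = (-0.7071, 0.4714, -0.4714, -0.2357).
e_1·c_2 = (-0.7071)·2 + 0.4714·1 + (-0.4714)·(-1) + (-0.2357)·(-3) = 0.2357.
u_2 = c_2 − 0.2357·e_1 = (2.1667, 0.8889, -0.8889, -2.9444).
‖u_2‖ = 3.8658, so e_2 = (0.5605, 0.2299, -0.2299, -0.7617).
e_1·c_3 = (-0.7071)·(-1) + 0.4714·(-4) + (-0.4714)·1 + (-0.2357)·(-3) = -0.9428; e_2·c_3 = 0.5605·(-1) + 0.2299·(-4) + (-0.2299)·1 + (-0.7617)·(-3) = 0.5748.
u_3 = c_3 + 0.9428·e_1 − 0.5748·e_2 = (-1.9888, -3.6877, 0.6877, -2.7844).
‖u_3‖ = 5.0775, so e_3 = (-0.3917, -0.7263, 0.1354, -0.5484).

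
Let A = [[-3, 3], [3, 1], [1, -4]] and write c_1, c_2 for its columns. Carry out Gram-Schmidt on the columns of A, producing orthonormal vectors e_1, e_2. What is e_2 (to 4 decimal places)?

c_1 = (-3, 3, 1); ‖c_1‖ = 4.3589, so e_1 = (-0.6882, 0.6882, 0.2294).
e_1·c_2 = (-0.6882)·3 + 0.6882·1 + 0.2294·(-4) = -2.2942.
u_2 = c_2 + 2.2942·e_1 = (1.4211, 2.5789, -3.4737).
‖u_2‖ = 4.5538, so e_2 = (0.3121, 0.5663, -0.7628).

e_2 = (0.3121, 0.5663, -0.7628)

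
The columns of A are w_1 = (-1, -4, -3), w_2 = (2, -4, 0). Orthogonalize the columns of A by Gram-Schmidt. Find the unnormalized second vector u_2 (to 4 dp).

u_2 = (2.5385, -1.8462, 1.6154)

w_1 = (-1, -4, -3); ‖w_1‖ = 5.0990, so q_1 = (-0.1961, -0.7845, -0.5883).
q_1·w_2 = (-0.1961)·2 + (-0.7845)·(-4) + (-0.5883)·0 = 2.7456.
u_2 = w_2 − 2.7456·q_1 = (2.5385, -1.8462, 1.6154).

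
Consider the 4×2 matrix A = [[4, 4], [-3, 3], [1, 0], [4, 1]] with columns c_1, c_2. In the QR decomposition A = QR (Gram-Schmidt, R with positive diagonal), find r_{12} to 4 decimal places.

c_1 = (4, -3, 1, 4); ‖c_1‖ = 6.4807, so q_1 = (0.6172, -0.4629, 0.1543, 0.6172).
r_{12} = q_1·c_2 = 1.6973.

r_{12} = 1.6973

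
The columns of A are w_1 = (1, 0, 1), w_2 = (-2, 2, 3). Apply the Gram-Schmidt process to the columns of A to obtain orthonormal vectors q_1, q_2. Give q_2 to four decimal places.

q_1 = w_1/‖w_1‖ = (1, 0, 1)/1.4142 = (0.7071, 0.0000, 0.7071).
r_{12} = q_1·w_2 = 0.7071.
u_2 = w_2 − 0.7071·q_1 = (-2.5000, 2.0000, 2.5000).
‖u_2‖ = 4.0620, so q_2 = (-0.6155, 0.4924, 0.6155).

q_2 = (-0.6155, 0.4924, 0.6155)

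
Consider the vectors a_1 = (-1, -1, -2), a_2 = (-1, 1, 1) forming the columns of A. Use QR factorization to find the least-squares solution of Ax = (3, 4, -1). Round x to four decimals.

a_1 = (-1, -1, -2); ‖a_1‖ = 2.4495, so e_1 = (-0.4082, -0.4082, -0.8165).
e_1·a_2 = (-0.4082)·(-1) + (-0.4082)·1 + (-0.8165)·1 = -0.8165.
u_2 = a_2 + 0.8165·e_1 = (-1.3333, 0.6667, 0.3333).
‖u_2‖ = 1.5275, so e_2 = (-0.8729, 0.4364, 0.2182).
Qᵀb = (-2.0412, -1.0911).
Back-substitute: x_2 = -1.0911/1.5275 = -0.7143.
x_1 = (-2.0412 + 0.8165·(-0.7143))/2.4495 = -1.0714.

x = (-1.0714, -0.7143)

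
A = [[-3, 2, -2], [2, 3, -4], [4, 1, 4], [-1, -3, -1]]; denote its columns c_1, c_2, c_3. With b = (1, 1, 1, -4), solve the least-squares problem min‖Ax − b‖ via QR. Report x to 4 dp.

x = (-0.1770, 0.9789, 0.3639)

c_1 = (-3, 2, 4, -1); ‖c_1‖ = 5.4772, so q_1 = (-0.5477, 0.3651, 0.7303, -0.1826).
q_1·c_2 = (-0.5477)·2 + 0.3651·3 + 0.7303·1 + (-0.1826)·(-3) = 1.2780.
u_2 = c_2 − 1.2780·q_1 = (2.7000, 2.5333, 0.0667, -2.7667).
‖u_2‖ = 4.6224, so q_2 = (0.5841, 0.5481, 0.0144, -0.5985).
q_1·c_3 = (-0.5477)·(-2) + 0.3651·(-4) + 0.7303·4 + (-0.1826)·(-1) = 2.7386; q_2·c_3 = 0.5841·(-2) + 0.5481·(-4) + 0.0144·4 + (-0.5985)·(-1) = -2.7042.
u_3 = c_3 − 2.7386·q_1 + 2.7042·q_2 = (1.0796, -3.5179, 2.0390, -2.1186).
‖u_3‖ = 4.7103, so q_3 = (0.2292, -0.7469, 0.4329, -0.4498).
Qᵀb = (1.2780, 3.5407, 1.7143).
Back-substitute: x_3 = 1.7143/4.7103 = 0.3639.
x_2 = (3.5407 + 2.7042·0.3639)/4.6224 = 0.9789.
x_1 = (1.2780 − 1.2780·0.9789 − 2.7386·0.3639)/5.4772 = -0.1770.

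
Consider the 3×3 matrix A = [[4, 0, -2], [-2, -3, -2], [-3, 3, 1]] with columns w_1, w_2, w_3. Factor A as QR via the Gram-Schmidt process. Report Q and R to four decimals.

q_1 = w_1/‖w_1‖ = (4, -2, -3)/5.3852 = (0.7428, -0.3714, -0.5571).
r_{12} = q_1·w_2 = -0.5571.
u_2 = w_2 + 0.5571·q_1 = (0.4138, -3.2069, 2.6897).
‖u_2‖ = 4.2059, so q_2 = (0.0984, -0.7625, 0.6395).
r_{13} = q_1·w_3 = -1.2999; r_{23} = q_2·w_3 = 1.9677.
u_3 = w_3 + 1.2999·q_1 − 1.9677·q_2 = (-1.2281, -0.9825, -0.9825).
‖u_3‖ = 1.8543, so q_3 = (-0.6623, -0.5298, -0.5298).

Q = [[0.7428, 0.0984, -0.6623], [-0.3714, -0.7625, -0.5298], [-0.5571, 0.6395, -0.5298]], R = [[5.3852, -0.5571, -1.2999], [0.0000, 4.2059, 1.9677], [0.0000, 0.0000, 1.8543]]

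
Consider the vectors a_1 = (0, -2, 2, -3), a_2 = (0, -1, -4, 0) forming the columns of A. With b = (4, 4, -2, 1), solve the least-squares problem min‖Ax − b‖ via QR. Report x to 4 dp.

a_1 = (0, -2, 2, -3); ‖a_1‖ = 4.1231, so q_1 = (0.0000, -0.4851, 0.4851, -0.7276).
q_1·a_2 = 0.0000·0 + (-0.4851)·(-1) + 0.4851·(-4) + (-0.7276)·0 = -1.4552.
u_2 = a_2 + 1.4552·q_1 = (0.0000, -1.7059, -3.2941, -1.0588).
‖u_2‖ = 3.8578, so q_2 = (0.0000, -0.4422, -0.8539, -0.2745).
Qᵀb = (-3.6380, -0.3355).
Back-substitute: x_2 = -0.3355/3.8578 = -0.0870.
x_1 = (-3.6380 + 1.4552·(-0.0870))/4.1231 = -0.9130.

x = (-0.9130, -0.0870)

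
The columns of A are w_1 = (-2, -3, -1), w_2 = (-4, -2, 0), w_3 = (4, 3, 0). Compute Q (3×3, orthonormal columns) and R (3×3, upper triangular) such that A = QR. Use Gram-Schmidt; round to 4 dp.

Q = [[-0.5345, -0.8165, -0.2182], [-0.8018, 0.4082, 0.4364], [-0.2673, 0.4082, -0.8729]], R = [[3.7417, 3.7417, -4.5434], [0.0000, 2.4495, -2.0412], [0.0000, 0.0000, 0.4364]]

w_1 = (-2, -3, -1); ‖w_1‖ = 3.7417, so e_1 = (-0.5345, -0.8018, -0.2673).
e_1·w_2 = (-0.5345)·(-4) + (-0.8018)·(-2) + (-0.2673)·0 = 3.7417.
u_2 = w_2 − 3.7417·e_1 = (-2.0000, 1.0000, 1.0000).
‖u_2‖ = 2.4495, so e_2 = (-0.8165, 0.4082, 0.4082).
e_1·w_3 = (-0.5345)·4 + (-0.8018)·3 + (-0.2673)·0 = -4.5434; e_2·w_3 = (-0.8165)·4 + 0.4082·3 + 0.4082·0 = -2.0412.
u_3 = w_3 + 4.5434·e_1 + 2.0412·e_2 = (-0.0952, 0.1905, -0.3810).
‖u_3‖ = 0.4364, so e_3 = (-0.2182, 0.4364, -0.8729).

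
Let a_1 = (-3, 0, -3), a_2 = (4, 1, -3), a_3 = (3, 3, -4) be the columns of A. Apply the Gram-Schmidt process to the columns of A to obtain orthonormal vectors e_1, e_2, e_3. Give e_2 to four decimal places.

e_2 = (0.6931, 0.1980, -0.6931)

a_1 = (-3, 0, -3); ‖a_1‖ = 4.2426, so e_1 = (-0.7071, 0.0000, -0.7071).
e_1·a_2 = (-0.7071)·4 + 0.0000·1 + (-0.7071)·(-3) = -0.7071.
u_2 = a_2 + 0.7071·e_1 = (3.5000, 1.0000, -3.5000).
‖u_2‖ = 5.0498, so e_2 = (0.6931, 0.1980, -0.6931).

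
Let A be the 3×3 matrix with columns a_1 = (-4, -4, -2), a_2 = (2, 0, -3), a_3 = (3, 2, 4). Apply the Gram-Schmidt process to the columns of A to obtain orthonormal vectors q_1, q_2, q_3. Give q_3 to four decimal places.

a_1 = (-4, -4, -2); ‖a_1‖ = 6.0000, so q_1 = (-0.6667, -0.6667, -0.3333).
q_1·a_2 = (-0.6667)·2 + (-0.6667)·0 + (-0.3333)·(-3) = -0.3333.
u_2 = a_2 + 0.3333·q_1 = (1.7778, -0.2222, -3.1111).
‖u_2‖ = 3.5901, so q_2 = (0.4952, -0.0619, -0.8666).
q_1·a_3 = (-0.6667)·3 + (-0.6667)·2 + (-0.3333)·4 = -4.6667; q_2·a_3 = 0.4952·3 + (-0.0619)·2 + (-0.8666)·4 = -2.1045.
u_3 = a_3 + 4.6667·q_1 + 2.1045·q_2 = (0.9310, -1.2414, 0.6207).
‖u_3‖ = 1.6713, so q_3 = (0.5571, -0.7428, 0.3714).

q_3 = (0.5571, -0.7428, 0.3714)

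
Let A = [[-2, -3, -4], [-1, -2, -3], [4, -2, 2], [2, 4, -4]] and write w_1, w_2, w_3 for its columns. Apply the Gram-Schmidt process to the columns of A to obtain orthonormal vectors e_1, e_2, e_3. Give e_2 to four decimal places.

e_2 = (-0.4277, -0.3045, -0.5945, 0.6090)

w_1 = (-2, -1, 4, 2); ‖w_1‖ = 5.0000, so e_1 = (-0.4000, -0.2000, 0.8000, 0.4000).
e_1·w_2 = (-0.4000)·(-3) + (-0.2000)·(-2) + 0.8000·(-2) + 0.4000·4 = 1.6000.
u_2 = w_2 − 1.6000·e_1 = (-2.3600, -1.6800, -3.2800, 3.3600).
‖u_2‖ = 5.5172, so e_2 = (-0.4277, -0.3045, -0.5945, 0.6090).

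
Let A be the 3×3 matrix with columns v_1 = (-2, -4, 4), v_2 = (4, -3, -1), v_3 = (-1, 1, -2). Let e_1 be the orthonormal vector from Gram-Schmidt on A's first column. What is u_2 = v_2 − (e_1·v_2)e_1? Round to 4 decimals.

v_1 = (-2, -4, 4); ‖v_1‖ = 6.0000, so e_1 = (-0.3333, -0.6667, 0.6667).
e_1·v_2 = (-0.3333)·4 + (-0.6667)·(-3) + 0.6667·(-1) = 0.0000.
u_2 = v_2 + 0.0000·e_1 = (4.0000, -3.0000, -1.0000).

u_2 = (4.0000, -3.0000, -1.0000)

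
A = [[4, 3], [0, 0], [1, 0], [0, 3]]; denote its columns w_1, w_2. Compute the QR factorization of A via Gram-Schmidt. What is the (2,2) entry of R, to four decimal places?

r_{22} = 3.0870

w_1 = (4, 0, 1, 0); ‖w_1‖ = 4.1231, so e_1 = (0.9701, 0.0000, 0.2425, 0.0000).
e_1·w_2 = 0.9701·3 + 0.0000·0 + 0.2425·0 + 0.0000·3 = 2.9104.
u_2 = w_2 − 2.9104·e_1 = (0.1765, 0.0000, -0.7059, 3.0000).
r_{22} = ‖u_2‖ = 3.0870.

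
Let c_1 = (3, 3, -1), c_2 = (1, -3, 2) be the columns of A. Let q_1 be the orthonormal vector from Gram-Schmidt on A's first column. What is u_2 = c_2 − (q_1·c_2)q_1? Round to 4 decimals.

u_2 = (2.2632, -1.7368, 1.5789)

c_1 = (3, 3, -1); ‖c_1‖ = 4.3589, so q_1 = (0.6882, 0.6882, -0.2294).
q_1·c_2 = 0.6882·1 + 0.6882·(-3) + (-0.2294)·2 = -1.8353.
u_2 = c_2 + 1.8353·q_1 = (2.2632, -1.7368, 1.5789).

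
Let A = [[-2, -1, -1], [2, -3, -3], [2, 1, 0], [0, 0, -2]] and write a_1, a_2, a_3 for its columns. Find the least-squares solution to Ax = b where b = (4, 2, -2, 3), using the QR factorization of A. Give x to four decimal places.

e_1 = a_1/‖a_1‖ = (-2, 2, 2, 0)/3.4641 = (-0.5774, 0.5774, 0.5774, 0.0000).
r_{12} = e_1·a_2 = -0.5774.
u_2 = a_2 + 0.5774·e_1 = (-1.3333, -2.6667, 1.3333, 0.0000).
‖u_2‖ = 3.2660, so e_2 = (-0.4082, -0.8165, 0.4082, 0.0000).
r_{13} = e_1·a_3 = -1.1547; r_{23} = e_2·a_3 = 2.8577.
u_3 = a_3 + 1.1547·e_1 − 2.8577·e_2 = (-0.5000, 0.0000, -0.5000, -2.0000).
‖u_3‖ = 2.1213, so e_3 = (-0.2357, 0.0000, -0.2357, -0.9428).
Qᵀb = (-2.3094, -4.0825, -3.2998).
Back-substitute: x_3 = -3.2998/2.1213 = -1.5556.
x_2 = (-4.0825 − 2.8577·(-1.5556))/3.2660 = 0.1111.
x_1 = (-2.3094 + 0.5774·0.1111 + 1.1547·(-1.5556))/3.4641 = -1.1667.

x = (-1.1667, 0.1111, -1.5556)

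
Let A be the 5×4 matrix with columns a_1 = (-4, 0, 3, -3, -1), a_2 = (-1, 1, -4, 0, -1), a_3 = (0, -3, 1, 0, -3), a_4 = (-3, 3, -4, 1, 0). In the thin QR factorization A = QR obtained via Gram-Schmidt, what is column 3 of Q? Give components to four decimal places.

q_3 = (0.0954, -0.6786, -0.0132, 0.1000, -0.7213)

a_1 = (-4, 0, 3, -3, -1); ‖a_1‖ = 5.9161, so q_1 = (-0.6761, 0.0000, 0.5071, -0.5071, -0.1690).
q_1·a_2 = (-0.6761)·(-1) + 0.0000·1 + 0.5071·(-4) + (-0.5071)·0 + (-0.1690)·(-1) = -1.1832.
u_2 = a_2 + 1.1832·q_1 = (-1.8000, 1.0000, -3.4000, -0.6000, -1.2000).
‖u_2‖ = 4.1952, so q_2 = (-0.4291, 0.2384, -0.8104, -0.1430, -0.2860).
q_1·a_3 = (-0.6761)·0 + 0.0000·(-3) + 0.5071·1 + (-0.5071)·0 + (-0.1690)·(-3) = 1.0142; q_2·a_3 = (-0.4291)·0 + 0.2384·(-3) + (-0.8104)·1 + (-0.1430)·0 + (-0.2860)·(-3) = -0.6674.
u_3 = a_3 − 1.0142·q_1 + 0.6674·q_2 = (0.3994, -2.8409, -0.0552, 0.4188, -3.0195).
‖u_3‖ = 4.1864, so q_3 = (0.0954, -0.6786, -0.0132, 0.1000, -0.7213).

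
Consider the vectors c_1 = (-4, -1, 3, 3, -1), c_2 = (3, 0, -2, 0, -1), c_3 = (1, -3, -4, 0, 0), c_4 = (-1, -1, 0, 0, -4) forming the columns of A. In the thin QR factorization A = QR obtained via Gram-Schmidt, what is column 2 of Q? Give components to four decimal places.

e_2 = (0.4547, -0.1932, -0.2387, 0.5797, -0.6024)

c_1 = (-4, -1, 3, 3, -1); ‖c_1‖ = 6.0000, so e_1 = (-0.6667, -0.1667, 0.5000, 0.5000, -0.1667).
e_1·c_2 = (-0.6667)·3 + (-0.1667)·0 + 0.5000·(-2) + 0.5000·0 + (-0.1667)·(-1) = -2.8333.
u_2 = c_2 + 2.8333·e_1 = (1.1111, -0.4722, -0.5833, 1.4167, -1.4722).
‖u_2‖ = 2.4438, so e_2 = (0.4547, -0.1932, -0.2387, 0.5797, -0.6024).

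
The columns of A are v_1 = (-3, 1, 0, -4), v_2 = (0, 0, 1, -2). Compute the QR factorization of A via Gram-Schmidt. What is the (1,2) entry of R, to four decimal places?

q_1 = v_1/‖v_1‖ = (-3, 1, 0, -4)/5.0990 = (-0.5883, 0.1961, 0.0000, -0.7845).
r_{12} = q_1·v_2 = 1.5689.

r_{12} = 1.5689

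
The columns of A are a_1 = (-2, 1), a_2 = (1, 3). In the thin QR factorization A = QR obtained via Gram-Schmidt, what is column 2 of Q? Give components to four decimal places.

a_1 = (-2, 1); ‖a_1‖ = 2.2361, so q_1 = (-0.8944, 0.4472).
q_1·a_2 = (-0.8944)·1 + 0.4472·3 = 0.4472.
u_2 = a_2 − 0.4472·q_1 = (1.4000, 2.8000).
‖u_2‖ = 3.1305, so q_2 = (0.4472, 0.8944).

q_2 = (0.4472, 0.8944)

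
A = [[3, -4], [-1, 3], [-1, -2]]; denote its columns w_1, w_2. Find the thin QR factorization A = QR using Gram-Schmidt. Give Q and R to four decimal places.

Q = [[0.9045, -0.1231], [-0.3015, 0.4924], [-0.3015, -0.8616]], R = [[3.3166, -3.9196], [0.0000, 3.6927]]

w_1 = (3, -1, -1); ‖w_1‖ = 3.3166, so e_1 = (0.9045, -0.3015, -0.3015).
e_1·w_2 = 0.9045·(-4) + (-0.3015)·3 + (-0.3015)·(-2) = -3.9196.
u_2 = w_2 + 3.9196·e_1 = (-0.4545, 1.8182, -3.1818).
‖u_2‖ = 3.6927, so e_2 = (-0.1231, 0.4924, -0.8616).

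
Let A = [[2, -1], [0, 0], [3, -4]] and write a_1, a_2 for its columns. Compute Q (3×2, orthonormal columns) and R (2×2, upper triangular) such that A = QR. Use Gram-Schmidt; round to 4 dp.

Q = [[0.5547, 0.8321], [0.0000, 0.0000], [0.8321, -0.5547]], R = [[3.6056, -3.8829], [0.0000, 1.3868]]

a_1 = (2, 0, 3); ‖a_1‖ = 3.6056, so q_1 = (0.5547, 0.0000, 0.8321).
q_1·a_2 = 0.5547·(-1) + 0.0000·0 + 0.8321·(-4) = -3.8829.
u_2 = a_2 + 3.8829·q_1 = (1.1538, 0.0000, -0.7692).
‖u_2‖ = 1.3868, so q_2 = (0.8321, 0.0000, -0.5547).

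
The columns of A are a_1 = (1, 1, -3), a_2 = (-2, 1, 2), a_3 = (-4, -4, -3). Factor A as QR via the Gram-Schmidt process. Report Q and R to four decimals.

Q = [[0.3015, -0.6396, -0.7071], [0.3015, 0.7675, -0.5657], [-0.9045, 0.0426, -0.4243]], R = [[3.3166, -2.1106, 0.3015], [0.0000, 2.1320, -0.6396], [0.0000, 0.0000, 6.3640]]

a_1 = (1, 1, -3); ‖a_1‖ = 3.3166, so e_1 = (0.3015, 0.3015, -0.9045).
e_1·a_2 = 0.3015·(-2) + 0.3015·1 + (-0.9045)·2 = -2.1106.
u_2 = a_2 + 2.1106·e_1 = (-1.3636, 1.6364, 0.0909).
‖u_2‖ = 2.1320, so e_2 = (-0.6396, 0.7675, 0.0426).
e_1·a_3 = 0.3015·(-4) + 0.3015·(-4) + (-0.9045)·(-3) = 0.3015; e_2·a_3 = (-0.6396)·(-4) + 0.7675·(-4) + 0.0426·(-3) = -0.6396.
u_3 = a_3 − 0.3015·e_1 + 0.6396·e_2 = (-4.5000, -3.6000, -2.7000).
‖u_3‖ = 6.3640, so e_3 = (-0.7071, -0.5657, -0.4243).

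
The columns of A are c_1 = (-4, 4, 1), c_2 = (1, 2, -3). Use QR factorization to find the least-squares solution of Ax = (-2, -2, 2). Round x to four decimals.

x = (0.0868, -0.8633)

c_1 = (-4, 4, 1); ‖c_1‖ = 5.7446, so q_1 = (-0.6963, 0.6963, 0.1741).
q_1·c_2 = (-0.6963)·1 + 0.6963·2 + 0.1741·(-3) = 0.1741.
u_2 = c_2 − 0.1741·q_1 = (1.1212, 1.8788, -3.0303).
‖u_2‖ = 3.7376, so q_2 = (0.3000, 0.5027, -0.8108).
Qᵀb = (0.3482, -3.2268).
Back-substitute: x_2 = -3.2268/3.7376 = -0.8633.
x_1 = (0.3482 − 0.1741·(-0.8633))/5.7446 = 0.0868.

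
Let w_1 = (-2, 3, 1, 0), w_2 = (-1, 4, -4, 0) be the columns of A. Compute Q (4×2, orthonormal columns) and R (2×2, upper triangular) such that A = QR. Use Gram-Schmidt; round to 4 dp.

Q = [[-0.5345, 0.0843], [0.8018, 0.3652], [0.2673, -0.9271], [0.0000, 0.0000]], R = [[3.7417, 2.6726], [0.0000, 5.0850]]

w_1 = (-2, 3, 1, 0); ‖w_1‖ = 3.7417, so e_1 = (-0.5345, 0.8018, 0.2673, 0.0000).
e_1·w_2 = (-0.5345)·(-1) + 0.8018·4 + 0.2673·(-4) + 0.0000·0 = 2.6726.
u_2 = w_2 − 2.6726·e_1 = (0.4286, 1.8571, -4.7143, 0.0000).
‖u_2‖ = 5.0850, so e_2 = (0.0843, 0.3652, -0.9271, 0.0000).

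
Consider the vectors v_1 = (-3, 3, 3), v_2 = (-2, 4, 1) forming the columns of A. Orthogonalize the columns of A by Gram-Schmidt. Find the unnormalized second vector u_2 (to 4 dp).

u_2 = (0.3333, 1.6667, -1.3333)

v_1 = (-3, 3, 3); ‖v_1‖ = 5.1962, so q_1 = (-0.5774, 0.5774, 0.5774).
q_1·v_2 = (-0.5774)·(-2) + 0.5774·4 + 0.5774·1 = 4.0415.
u_2 = v_2 − 4.0415·q_1 = (0.3333, 1.6667, -1.3333).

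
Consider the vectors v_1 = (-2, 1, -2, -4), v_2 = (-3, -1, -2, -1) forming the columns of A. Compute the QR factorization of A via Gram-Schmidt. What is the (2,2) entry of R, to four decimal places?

r_{22} = 2.8705

v_1 = (-2, 1, -2, -4); ‖v_1‖ = 5.0000, so e_1 = (-0.4000, 0.2000, -0.4000, -0.8000).
e_1·v_2 = (-0.4000)·(-3) + 0.2000·(-1) + (-0.4000)·(-2) + (-0.8000)·(-1) = 2.6000.
u_2 = v_2 − 2.6000·e_1 = (-1.9600, -1.5200, -0.9600, 1.0800).
r_{22} = ‖u_2‖ = 2.8705.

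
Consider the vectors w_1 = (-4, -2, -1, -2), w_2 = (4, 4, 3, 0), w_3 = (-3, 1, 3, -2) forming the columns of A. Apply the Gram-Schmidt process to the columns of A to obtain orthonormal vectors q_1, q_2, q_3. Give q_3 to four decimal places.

q_3 = (-0.4379, -0.0597, 0.6635, 0.6037)

q_1 = w_1/‖w_1‖ = (-4, -2, -1, -2)/5.0000 = (-0.8000, -0.4000, -0.2000, -0.4000).
r_{12} = q_1·w_2 = -5.4000.
u_2 = w_2 + 5.4000·q_1 = (-0.3200, 1.8400, 1.9200, -2.1600).
‖u_2‖ = 3.4409, so q_2 = (-0.0930, 0.5347, 0.5580, -0.6277).
r_{13} = q_1·w_3 = 2.2000; r_{23} = q_2·w_3 = 3.7432.
u_3 = w_3 − 2.2000·q_1 − 3.7432·q_2 = (-0.8919, -0.1216, 1.3514, 1.2297).
‖u_3‖ = 2.0368, so q_3 = (-0.4379, -0.0597, 0.6635, 0.6037).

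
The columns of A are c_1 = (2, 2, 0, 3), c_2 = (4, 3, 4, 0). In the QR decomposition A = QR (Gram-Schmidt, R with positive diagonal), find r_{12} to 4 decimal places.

r_{12} = 3.3955

c_1 = (2, 2, 0, 3); ‖c_1‖ = 4.1231, so q_1 = (0.4851, 0.4851, 0.0000, 0.7276).
r_{12} = q_1·c_2 = 3.3955.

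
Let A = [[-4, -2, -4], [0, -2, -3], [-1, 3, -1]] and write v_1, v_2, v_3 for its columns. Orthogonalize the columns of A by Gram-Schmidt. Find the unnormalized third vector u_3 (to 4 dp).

v_1 = (-4, 0, -1); ‖v_1‖ = 4.1231, so q_1 = (-0.9701, 0.0000, -0.2425).
q_1·v_2 = (-0.9701)·(-2) + 0.0000·(-2) + (-0.2425)·3 = 1.2127.
u_2 = v_2 − 1.2127·q_1 = (-0.8235, -2.0000, 3.2941).
‖u_2‖ = 3.9407, so q_2 = (-0.2090, -0.5075, 0.8359).
q_1·v_3 = (-0.9701)·(-4) + 0.0000·(-3) + (-0.2425)·(-1) = 4.1231; q_2·v_3 = (-0.2090)·(-4) + (-0.5075)·(-3) + 0.8359·(-1) = 1.5226.
u_3 = v_3 − 4.1231·q_1 − 1.5226·q_2 = (0.3182, -2.2273, -1.2727).

u_3 = (0.3182, -2.2273, -1.2727)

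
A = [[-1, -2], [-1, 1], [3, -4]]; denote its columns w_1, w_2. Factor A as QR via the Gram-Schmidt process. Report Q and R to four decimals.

w_1 = (-1, -1, 3); ‖w_1‖ = 3.3166, so e_1 = (-0.3015, -0.3015, 0.9045).
e_1·w_2 = (-0.3015)·(-2) + (-0.3015)·1 + 0.9045·(-4) = -3.3166.
u_2 = w_2 + 3.3166·e_1 = (-3.0000, 0.0000, -1.0000).
‖u_2‖ = 3.1623, so e_2 = (-0.9487, 0.0000, -0.3162).

Q = [[-0.3015, -0.9487], [-0.3015, 0.0000], [0.9045, -0.3162]], R = [[3.3166, -3.3166], [0.0000, 3.1623]]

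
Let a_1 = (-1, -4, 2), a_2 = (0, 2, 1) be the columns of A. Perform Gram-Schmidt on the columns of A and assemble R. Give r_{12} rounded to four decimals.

r_{12} = -1.3093

a_1 = (-1, -4, 2); ‖a_1‖ = 4.5826, so e_1 = (-0.2182, -0.8729, 0.4364).
r_{12} = e_1·a_2 = -1.3093.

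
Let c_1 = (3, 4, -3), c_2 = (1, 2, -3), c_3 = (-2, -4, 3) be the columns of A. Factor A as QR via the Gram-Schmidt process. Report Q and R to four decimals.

Q = [[0.5145, -0.5115, 0.6882], [0.6860, -0.2361, -0.6882], [-0.5145, -0.8262, -0.2294]], R = [[5.8310, 3.4300, -5.3165], [0.0000, 1.4951, -0.5115], [0.0000, 0.0000, 0.6882]]

e_1 = c_1/‖c_1‖ = (3, 4, -3)/5.8310 = (0.5145, 0.6860, -0.5145).
r_{12} = e_1·c_2 = 3.4300.
u_2 = c_2 − 3.4300·e_1 = (-0.7647, -0.3529, -1.2353).
‖u_2‖ = 1.4951, so e_2 = (-0.5115, -0.2361, -0.8262).
r_{13} = e_1·c_3 = -5.3165; r_{23} = e_2·c_3 = -0.5115.
u_3 = c_3 + 5.3165·e_1 + 0.5115·e_2 = (0.4737, -0.4737, -0.1579).
‖u_3‖ = 0.6882, so e_3 = (0.6882, -0.6882, -0.2294).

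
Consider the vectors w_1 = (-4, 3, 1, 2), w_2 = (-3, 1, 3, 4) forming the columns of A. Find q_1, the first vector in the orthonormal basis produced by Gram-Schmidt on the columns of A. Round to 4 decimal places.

q_1 = w_1/‖w_1‖ = (-4, 3, 1, 2)/5.4772 = (-0.7303, 0.5477, 0.1826, 0.3651).

q_1 = (-0.7303, 0.5477, 0.1826, 0.3651)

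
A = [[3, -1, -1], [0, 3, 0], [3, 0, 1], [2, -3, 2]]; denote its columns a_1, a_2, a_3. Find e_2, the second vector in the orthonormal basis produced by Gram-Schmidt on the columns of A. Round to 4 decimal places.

e_1 = a_1/‖a_1‖ = (3, 0, 3, 2)/4.6904 = (0.6396, 0.0000, 0.6396, 0.4264).
r_{12} = e_1·a_2 = -1.9188.
u_2 = a_2 + 1.9188·e_1 = (0.2273, 3.0000, 1.2273, -2.1818).
‖u_2‖ = 3.9138, so e_2 = (0.0581, 0.7665, 0.3136, -0.5575).

e_2 = (0.0581, 0.7665, 0.3136, -0.5575)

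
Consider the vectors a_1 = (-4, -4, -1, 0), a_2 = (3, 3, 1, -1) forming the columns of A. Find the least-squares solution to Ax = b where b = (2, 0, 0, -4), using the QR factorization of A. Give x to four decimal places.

x = (2.5714, 3.7143)

a_1 = (-4, -4, -1, 0); ‖a_1‖ = 5.7446, so e_1 = (-0.6963, -0.6963, -0.1741, 0.0000).
e_1·a_2 = (-0.6963)·3 + (-0.6963)·3 + (-0.1741)·1 + 0.0000·(-1) = -4.3519.
u_2 = a_2 + 4.3519·e_1 = (-0.0303, -0.0303, 0.2424, -1.0000).
‖u_2‖ = 1.0299, so e_2 = (-0.0294, -0.0294, 0.2354, -0.9710).
Qᵀb = (-1.3926, 3.8252).
Back-substitute: x_2 = 3.8252/1.0299 = 3.7143.
x_1 = (-1.3926 + 4.3519·3.7143)/5.7446 = 2.5714.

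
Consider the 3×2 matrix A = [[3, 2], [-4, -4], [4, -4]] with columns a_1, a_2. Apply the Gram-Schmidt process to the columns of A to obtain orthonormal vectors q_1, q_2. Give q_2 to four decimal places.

a_1 = (3, -4, 4); ‖a_1‖ = 6.4031, so q_1 = (0.4685, -0.6247, 0.6247).
q_1·a_2 = 0.4685·2 + (-0.6247)·(-4) + 0.6247·(-4) = 0.9370.
u_2 = a_2 − 0.9370·q_1 = (1.5610, -3.4146, -4.5854).
‖u_2‖ = 5.9264, so q_2 = (0.2634, -0.5762, -0.7737).

q_2 = (0.2634, -0.5762, -0.7737)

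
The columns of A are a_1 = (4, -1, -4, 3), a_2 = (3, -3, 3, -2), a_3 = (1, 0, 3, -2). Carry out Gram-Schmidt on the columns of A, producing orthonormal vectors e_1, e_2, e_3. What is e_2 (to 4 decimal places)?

e_2 = (0.5922, -0.5536, 0.4892, -0.3218)

a_1 = (4, -1, -4, 3); ‖a_1‖ = 6.4807, so e_1 = (0.6172, -0.1543, -0.6172, 0.4629).
e_1·a_2 = 0.6172·3 + (-0.1543)·(-3) + (-0.6172)·3 + 0.4629·(-2) = -0.4629.
u_2 = a_2 + 0.4629·e_1 = (3.2857, -3.0714, 2.7143, -1.7857).
‖u_2‖ = 5.5485, so e_2 = (0.5922, -0.5536, 0.4892, -0.3218).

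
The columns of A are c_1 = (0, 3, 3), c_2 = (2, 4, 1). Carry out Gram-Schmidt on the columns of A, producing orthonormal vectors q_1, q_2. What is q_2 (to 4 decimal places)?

q_2 = (0.6860, 0.5145, -0.5145)

c_1 = (0, 3, 3); ‖c_1‖ = 4.2426, so q_1 = (0.0000, 0.7071, 0.7071).
q_1·c_2 = 0.0000·2 + 0.7071·4 + 0.7071·1 = 3.5355.
u_2 = c_2 − 3.5355·q_1 = (2.0000, 1.5000, -1.5000).
‖u_2‖ = 2.9155, so q_2 = (0.6860, 0.5145, -0.5145).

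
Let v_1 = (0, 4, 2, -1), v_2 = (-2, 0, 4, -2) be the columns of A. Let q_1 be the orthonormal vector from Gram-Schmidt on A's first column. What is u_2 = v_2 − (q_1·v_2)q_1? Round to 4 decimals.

u_2 = (-2.0000, -1.9048, 3.0476, -1.5238)

v_1 = (0, 4, 2, -1); ‖v_1‖ = 4.5826, so q_1 = (0.0000, 0.8729, 0.4364, -0.2182).
q_1·v_2 = 0.0000·(-2) + 0.8729·0 + 0.4364·4 + (-0.2182)·(-2) = 2.1822.
u_2 = v_2 − 2.1822·q_1 = (-2.0000, -1.9048, 3.0476, -1.5238).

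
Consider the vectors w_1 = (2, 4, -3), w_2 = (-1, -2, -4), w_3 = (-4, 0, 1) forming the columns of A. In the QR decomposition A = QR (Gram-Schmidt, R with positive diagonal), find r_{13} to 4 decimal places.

w_1 = (2, 4, -3); ‖w_1‖ = 5.3852, so e_1 = (0.3714, 0.7428, -0.5571).
r_{13} = e_1·w_3 = -2.0426.

r_{13} = -2.0426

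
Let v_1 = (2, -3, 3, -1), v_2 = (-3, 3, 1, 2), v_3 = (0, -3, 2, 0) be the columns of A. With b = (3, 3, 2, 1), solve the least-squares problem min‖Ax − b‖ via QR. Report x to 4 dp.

v_1 = (2, -3, 3, -1); ‖v_1‖ = 4.7958, so q_1 = (0.4170, -0.6255, 0.6255, -0.2085).
q_1·v_2 = 0.4170·(-3) + (-0.6255)·3 + 0.6255·1 + (-0.2085)·2 = -2.9192.
u_2 = v_2 + 2.9192·q_1 = (-1.7826, 1.1739, 2.8261, 1.3913).
‖u_2‖ = 3.8050, so q_2 = (-0.4685, 0.3085, 0.7427, 0.3656).
q_1·v_3 = 0.4170·0 + (-0.6255)·(-3) + 0.6255·2 + (-0.2085)·0 = 3.1277; q_2·v_3 = (-0.4685)·0 + 0.3085·(-3) + 0.7427·2 + 0.3656·0 = 0.5599.
u_3 = v_3 − 3.1277·q_1 − 0.5599·q_2 = (-1.0420, -1.2162, -0.3724, 0.4474).
‖u_3‖ = 1.7041, so q_3 = (-0.6115, -0.7137, -0.2185, 0.2626).
Qᵀb = (0.4170, 1.3712, -4.1501).
Back-substitute: x_3 = -4.1501/1.7041 = -2.4354.
x_2 = (1.3712 − 0.5599·(-2.4354))/3.8050 = 0.7187.
x_1 = (0.4170 + 2.9192·0.7187 − 3.1277·(-2.4354))/4.7958 = 2.1127.

x = (2.1127, 0.7187, -2.4354)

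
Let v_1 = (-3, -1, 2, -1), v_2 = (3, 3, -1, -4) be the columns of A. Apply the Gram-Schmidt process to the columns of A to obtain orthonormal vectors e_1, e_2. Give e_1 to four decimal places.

e_1 = (-0.7746, -0.2582, 0.5164, -0.2582)

e_1 = v_1/‖v_1‖ = (-3, -1, 2, -1)/3.8730 = (-0.7746, -0.2582, 0.5164, -0.2582).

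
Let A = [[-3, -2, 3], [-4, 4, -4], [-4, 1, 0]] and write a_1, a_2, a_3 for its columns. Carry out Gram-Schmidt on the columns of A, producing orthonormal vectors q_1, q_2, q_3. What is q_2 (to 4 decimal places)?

a_1 = (-3, -4, -4); ‖a_1‖ = 6.4031, so q_1 = (-0.4685, -0.6247, -0.6247).
q_1·a_2 = (-0.4685)·(-2) + (-0.6247)·4 + (-0.6247)·1 = -2.1864.
u_2 = a_2 + 2.1864·q_1 = (-3.0244, 2.6341, -0.3659).
‖u_2‖ = 4.0273, so q_2 = (-0.7510, 0.6541, -0.0908).

q_2 = (-0.7510, 0.6541, -0.0908)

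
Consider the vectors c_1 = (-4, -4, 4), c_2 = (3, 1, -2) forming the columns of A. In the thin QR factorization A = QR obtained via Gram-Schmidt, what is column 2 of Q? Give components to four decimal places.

e_1 = c_1/‖c_1‖ = (-4, -4, 4)/6.9282 = (-0.5774, -0.5774, 0.5774).
r_{12} = e_1·c_2 = -3.4641.
u_2 = c_2 + 3.4641·e_1 = (1.0000, -1.0000, 0.0000).
‖u_2‖ = 1.4142, so e_2 = (0.7071, -0.7071, 0.0000).

e_2 = (0.7071, -0.7071, 0.0000)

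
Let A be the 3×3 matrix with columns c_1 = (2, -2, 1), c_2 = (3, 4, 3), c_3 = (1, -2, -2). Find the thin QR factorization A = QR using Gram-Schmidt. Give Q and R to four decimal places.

e_1 = c_1/‖c_1‖ = (2, -2, 1)/3.0000 = (0.6667, -0.6667, 0.3333).
r_{12} = e_1·c_2 = 0.3333.
u_2 = c_2 − 0.3333·e_1 = (2.7778, 4.2222, 2.8889).
‖u_2‖ = 5.8214, so e_2 = (0.4772, 0.7253, 0.4963).
r_{13} = e_1·c_3 = 1.3333; r_{23} = e_2·c_3 = -1.9659.
u_3 = c_3 − 1.3333·e_1 + 1.9659·e_2 = (1.0492, 0.3148, -1.4689).
‖u_3‖ = 1.8323, so e_3 = (0.5726, 0.1718, -0.8016).

Q = [[0.6667, 0.4772, 0.5726], [-0.6667, 0.7253, 0.1718], [0.3333, 0.4963, -0.8016]], R = [[3.0000, 0.3333, 1.3333], [0.0000, 5.8214, -1.9659], [0.0000, 0.0000, 1.8323]]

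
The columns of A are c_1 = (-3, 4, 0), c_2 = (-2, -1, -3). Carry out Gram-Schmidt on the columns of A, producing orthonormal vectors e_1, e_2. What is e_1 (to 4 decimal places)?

c_1 = (-3, 4, 0); ‖c_1‖ = 5.0000, so e_1 = (-0.6000, 0.8000, 0.0000).

e_1 = (-0.6000, 0.8000, 0.0000)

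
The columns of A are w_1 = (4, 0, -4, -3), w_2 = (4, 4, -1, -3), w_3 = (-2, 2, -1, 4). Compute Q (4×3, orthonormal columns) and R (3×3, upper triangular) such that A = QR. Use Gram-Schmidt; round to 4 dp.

w_1 = (4, 0, -4, -3); ‖w_1‖ = 6.4031, so e_1 = (0.6247, 0.0000, -0.6247, -0.4685).
e_1·w_2 = 0.6247·4 + 0.0000·4 + (-0.6247)·(-1) + (-0.4685)·(-3) = 4.5290.
u_2 = w_2 − 4.5290·e_1 = (1.1707, 4.0000, 1.8293, -0.8780).
‖u_2‖ = 4.6355, so e_2 = (0.2526, 0.8629, 0.3946, -0.1894).
e_1·w_3 = 0.6247·(-2) + 0.0000·2 + (-0.6247)·(-1) + (-0.4685)·4 = -2.4988; e_2·w_3 = 0.2526·(-2) + 0.8629·2 + 0.3946·(-1) + (-0.1894)·4 = 0.0684.
u_3 = w_3 + 2.4988·e_1 − 0.0684·e_2 = (-0.4563, 1.9410, -2.5880, 2.8422).
‖u_3‖ = 4.3303, so e_3 = (-0.1054, 0.4482, -0.5976, 0.6564).

Q = [[0.6247, 0.2526, -0.1054], [0.0000, 0.8629, 0.4482], [-0.6247, 0.3946, -0.5976], [-0.4685, -0.1894, 0.6564]], R = [[6.4031, 4.5290, -2.4988], [0.0000, 4.6355, 0.0684], [0.0000, 0.0000, 4.3303]]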